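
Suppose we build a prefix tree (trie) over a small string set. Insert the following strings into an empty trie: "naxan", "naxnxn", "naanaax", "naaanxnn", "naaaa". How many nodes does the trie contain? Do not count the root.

For each word, the new-node count is its length minus the longest prefix already in the trie:
  "naxan" → 5 new (n, a, x, a, n)
  "naxnxn" → prefix "nax" already present; 3 new (n, x, n)
  "naanaax" → prefix "na" already present; 5 new (a, n, a, a, x)
  "naaanxnn" → prefix "naa" already present; 5 new (a, n, x, n, n)
  "naaaa" → prefix "naaa" already present; 1 new (a)
Total nodes = 5 + 3 + 5 + 5 + 1 = 19

19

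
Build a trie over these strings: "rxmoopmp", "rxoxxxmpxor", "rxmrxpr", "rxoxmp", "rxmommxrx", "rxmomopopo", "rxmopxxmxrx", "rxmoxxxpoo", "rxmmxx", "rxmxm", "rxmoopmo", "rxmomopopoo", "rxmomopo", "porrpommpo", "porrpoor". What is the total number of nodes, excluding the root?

Count nodes per top-level branch (shared prefixes stored once):
  'p'-branch (porrpommpo, porrpoor): 12 nodes
  'r'-branch (rxmmxx, rxmommxrx, rxmomopo, rxmomopopo, rxmomopopoo, rxmoopmo, rxmoopmp, rxmopxxmxrx, rxmoxxxpoo, rxmrxpr, rxmxm, rxoxmp, rxoxxxmpxor): 53 nodes
Sum: 65

65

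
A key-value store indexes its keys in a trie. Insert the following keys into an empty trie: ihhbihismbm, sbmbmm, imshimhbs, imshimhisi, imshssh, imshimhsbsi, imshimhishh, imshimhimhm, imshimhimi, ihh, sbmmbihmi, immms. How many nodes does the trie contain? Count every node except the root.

50

For each word, the new-node count is its length minus the longest prefix already in the trie:
  "ihhbihismbm" → 11 new (i, h, h, b, i, h, i, s, m, b, m)
  "sbmbmm" → 6 new (s, b, m, b, m, m)
  "imshimhbs" → prefix "i" already present; 8 new (m, s, h, i, m, h, b, s)
  "imshimhisi" → prefix "imshimh" already present; 3 new (i, s, i)
  "imshssh" → prefix "imsh" already present; 3 new (s, s, h)
  "imshimhsbsi" → prefix "imshimh" already present; 4 new (s, b, s, i)
  "imshimhishh" → prefix "imshimhis" already present; 2 new (h, h)
  "imshimhimhm" → prefix "imshimhi" already present; 3 new (m, h, m)
  "imshimhimi" → prefix "imshimhim" already present; 1 new (i)
  "ihh" → prefix "ihh" already present; 0 new (none)
  "sbmmbihmi" → prefix "sbm" already present; 6 new (m, b, i, h, m, i)
  "immms" → prefix "im" already present; 3 new (m, m, s)
Total nodes = 11 + 6 + 8 + 3 + 3 + 4 + 2 + 3 + 1 + 0 + 6 + 3 = 50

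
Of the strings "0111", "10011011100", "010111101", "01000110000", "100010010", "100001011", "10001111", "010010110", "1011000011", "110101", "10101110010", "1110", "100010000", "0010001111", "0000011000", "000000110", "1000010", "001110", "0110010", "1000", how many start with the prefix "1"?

Walk to "1"; the words in its subtree are exactly those with that prefix.
Matches: "1000", "1000010", "100001011", "100010000", "100010010", "10001111", "10011011100", "10101110010", "1011000011", "110101", "1110"
Count: 11

11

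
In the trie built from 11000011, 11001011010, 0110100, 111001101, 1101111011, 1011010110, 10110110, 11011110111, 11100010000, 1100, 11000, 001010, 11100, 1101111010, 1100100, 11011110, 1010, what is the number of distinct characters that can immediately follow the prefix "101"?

2

The children of the "101" node are the distinct next characters among strings starting with "101".
Distinct next characters after "101": 0, 1.
That node has 2 child edges.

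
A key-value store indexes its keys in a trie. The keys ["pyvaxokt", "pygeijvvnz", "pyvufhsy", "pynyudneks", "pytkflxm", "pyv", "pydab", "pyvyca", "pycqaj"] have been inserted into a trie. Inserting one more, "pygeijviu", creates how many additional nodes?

"pygeijv" is already a path in the trie; the remaining "iu" must be added.
So 9 − 7 = 2 new nodes.

2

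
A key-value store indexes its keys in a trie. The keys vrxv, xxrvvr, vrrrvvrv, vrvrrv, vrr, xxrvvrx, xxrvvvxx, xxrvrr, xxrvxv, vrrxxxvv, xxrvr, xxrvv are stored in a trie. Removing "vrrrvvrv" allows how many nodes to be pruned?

After clearing the end-marker at "vrrrvvrv", prune upward until reaching a node still needed by another word.
The suffix "rvvrv" (5 nodes) is used only by "vrrrvvrv"; the node for "vrr" still has the child "x", so pruning stops there.
Nodes removed: 5

5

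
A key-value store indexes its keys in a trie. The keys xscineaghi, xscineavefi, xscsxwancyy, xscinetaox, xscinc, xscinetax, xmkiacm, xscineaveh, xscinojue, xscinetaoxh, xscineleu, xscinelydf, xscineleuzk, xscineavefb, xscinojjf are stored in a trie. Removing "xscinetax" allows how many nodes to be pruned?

A node on "xscinetax"'s path can go only if nothing else ends at it or branches off below it.
The suffix "x" (1 node) is used only by "xscinetax"; the node for "xscineta" still has the child "o", so pruning stops there.
Nodes removed: 1

1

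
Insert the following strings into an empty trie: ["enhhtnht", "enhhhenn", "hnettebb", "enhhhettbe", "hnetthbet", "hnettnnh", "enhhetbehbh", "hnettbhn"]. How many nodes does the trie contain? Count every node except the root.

41

For each word, the new-node count is its length minus the longest prefix already in the trie:
  "enhhtnht" → 8 new (e, n, h, h, t, n, h, t)
  "enhhhenn" → prefix "enhh" already present; 4 new (h, e, n, n)
  "hnettebb" → 8 new (h, n, e, t, t, e, b, b)
  "enhhhettbe" → prefix "enhhhe" already present; 4 new (t, t, b, e)
  "hnetthbet" → prefix "hnett" already present; 4 new (h, b, e, t)
  "hnettnnh" → prefix "hnett" already present; 3 new (n, n, h)
  "enhhetbehbh" → prefix "enhh" already present; 7 new (e, t, b, e, h, b, h)
  "hnettbhn" → prefix "hnett" already present; 3 new (b, h, n)
Total nodes = 8 + 4 + 8 + 4 + 4 + 3 + 7 + 3 = 41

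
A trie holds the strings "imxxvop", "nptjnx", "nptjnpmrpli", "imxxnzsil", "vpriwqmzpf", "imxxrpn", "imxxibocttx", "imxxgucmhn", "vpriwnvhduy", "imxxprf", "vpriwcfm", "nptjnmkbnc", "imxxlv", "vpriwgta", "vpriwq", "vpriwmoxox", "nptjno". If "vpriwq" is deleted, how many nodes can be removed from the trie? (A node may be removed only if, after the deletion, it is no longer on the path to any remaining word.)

Walk "vpriwq" from the leaf back toward the root, removing each node that no remaining word uses.
Every node on "vpriwq" is still needed (e.g. by "vpriwqmzpf"), so nothing is freed.
Nodes removed: 0

0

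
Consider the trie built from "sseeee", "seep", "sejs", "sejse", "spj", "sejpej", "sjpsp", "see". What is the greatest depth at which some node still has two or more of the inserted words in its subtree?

4

Equivalently: take the maximum, over all pairs, of their longest common prefix length.
"sejs" and "sejse" agree on "sejs" (4 characters) before diverging; nothing deeper is shared.
Longest shared-prefix length: 4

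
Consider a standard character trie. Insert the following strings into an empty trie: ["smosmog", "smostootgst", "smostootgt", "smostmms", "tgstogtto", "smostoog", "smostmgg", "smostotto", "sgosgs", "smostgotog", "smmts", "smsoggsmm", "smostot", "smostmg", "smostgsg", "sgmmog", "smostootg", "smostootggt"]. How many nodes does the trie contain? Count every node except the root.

61

Trace insertions, counting only characters that open a new branch:
  "smosmog" → 7 new (s, m, o, s, m, o, g)
  "smostootgst" → prefix "smos" already present; 7 new (t, o, o, t, g, s, t)
  "smostootgt" → prefix "smostootg" already present; 1 new (t)
  "smostmms" → prefix "smost" already present; 3 new (m, m, s)
  "tgstogtto" → 9 new (t, g, s, t, o, g, t, t, o)
  "smostoog" → prefix "smostoo" already present; 1 new (g)
  "smostmgg" → prefix "smostm" already present; 2 new (g, g)
  "smostotto" → prefix "smosto" already present; 3 new (t, t, o)
  "sgosgs" → prefix "s" already present; 5 new (g, o, s, g, s)
  "smostgotog" → prefix "smost" already present; 5 new (g, o, t, o, g)
  "smmts" → prefix "sm" already present; 3 new (m, t, s)
  "smsoggsmm" → prefix "sm" already present; 7 new (s, o, g, g, s, m, m)
  "smostot" → prefix "smostot" already present; 0 new (none)
  "smostmg" → prefix "smostmg" already present; 0 new (none)
  "smostgsg" → prefix "smostg" already present; 2 new (s, g)
  "sgmmog" → prefix "sg" already present; 4 new (m, m, o, g)
  "smostootg" → prefix "smostootg" already present; 0 new (none)
  "smostootggt" → prefix "smostootg" already present; 2 new (g, t)
Total nodes = 7 + 7 + 1 + 3 + 9 + 1 + 2 + 3 + 5 + 5 + 3 + 7 + 0 + 0 + 2 + 4 + 0 + 2 = 61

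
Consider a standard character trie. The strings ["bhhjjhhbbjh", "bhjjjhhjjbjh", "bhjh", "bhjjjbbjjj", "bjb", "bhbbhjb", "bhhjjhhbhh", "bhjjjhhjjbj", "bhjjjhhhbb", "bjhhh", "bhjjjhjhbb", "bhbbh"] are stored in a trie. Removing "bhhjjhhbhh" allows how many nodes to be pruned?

2

Walk "bhhjjhhbhh" from the leaf back toward the root, removing each node that no remaining word uses.
The suffix "hh" (2 nodes) is used only by "bhhjjhhbhh"; the node for "bhhjjhhb" still has the child "b", so pruning stops there.
Nodes removed: 2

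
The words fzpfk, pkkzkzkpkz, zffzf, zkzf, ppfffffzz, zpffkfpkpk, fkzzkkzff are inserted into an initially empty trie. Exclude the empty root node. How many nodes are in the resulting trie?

48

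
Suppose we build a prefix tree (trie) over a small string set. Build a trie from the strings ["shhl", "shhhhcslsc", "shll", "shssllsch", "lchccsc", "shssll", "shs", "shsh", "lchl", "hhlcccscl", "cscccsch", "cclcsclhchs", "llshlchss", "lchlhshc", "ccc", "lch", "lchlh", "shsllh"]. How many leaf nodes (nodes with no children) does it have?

Leaves are exactly the stored words that no other stored word extends.
Those words: "ccc", "cclcsclhchs", "cscccsch", "hhlcccscl", "lchccsc", "lchlhshc", "llshlchss", "shhhhcslsc", "shhl", "shll", "shsh", "shsllh", "shssllsch"
Leaf count: 13

13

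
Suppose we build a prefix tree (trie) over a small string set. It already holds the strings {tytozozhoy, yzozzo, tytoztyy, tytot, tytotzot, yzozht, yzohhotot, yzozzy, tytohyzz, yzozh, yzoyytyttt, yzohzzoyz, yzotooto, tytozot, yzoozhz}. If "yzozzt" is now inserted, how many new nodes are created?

1

Walking "yzozzt" from the root, the first 5 characters ("yzozz") follow existing edges; "t" is the first miss.
So 6 − 5 = 1 new nodes.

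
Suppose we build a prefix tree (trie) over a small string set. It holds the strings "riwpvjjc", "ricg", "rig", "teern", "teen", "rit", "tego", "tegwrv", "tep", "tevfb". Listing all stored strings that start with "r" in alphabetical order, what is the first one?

ricg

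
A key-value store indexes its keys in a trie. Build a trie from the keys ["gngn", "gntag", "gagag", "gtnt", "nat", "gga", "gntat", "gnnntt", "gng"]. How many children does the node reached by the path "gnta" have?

The children of the "gnta" node are the distinct next characters among strings starting with "gnta".
Characters that immediately follow "gnta" among the stored strings: {g, t}.
That node has 2 child edges.

2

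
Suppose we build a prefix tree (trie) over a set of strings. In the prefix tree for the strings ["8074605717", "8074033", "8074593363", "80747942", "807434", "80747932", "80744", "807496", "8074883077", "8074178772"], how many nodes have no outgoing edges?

10

Leaves are exactly the stored words that no other stored word extends.
Those words: "8074033", "8074178772", "807434", "80744", "8074593363", "8074605717", "80747932", "80747942", "8074883077", "807496"
Leaf count: 10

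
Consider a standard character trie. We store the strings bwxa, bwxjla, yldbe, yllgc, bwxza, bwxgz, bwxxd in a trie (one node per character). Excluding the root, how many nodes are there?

21

Count nodes per top-level branch (shared prefixes stored once):
  'b'-branch (bwxa, bwxgz, bwxjla, bwxxd, bwxza): 13 nodes
  'y'-branch (yldbe, yllgc): 8 nodes
Sum: 21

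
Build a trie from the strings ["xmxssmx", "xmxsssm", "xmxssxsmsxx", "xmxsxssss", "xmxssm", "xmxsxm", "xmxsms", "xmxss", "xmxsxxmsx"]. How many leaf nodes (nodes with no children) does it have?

7

Leaves are exactly the stored words that no other stored word extends.
Those words: "xmxsms", "xmxssmx", "xmxsssm", "xmxssxsmsxx", "xmxsxm", "xmxsxssss", "xmxsxxmsx"
Leaf count: 7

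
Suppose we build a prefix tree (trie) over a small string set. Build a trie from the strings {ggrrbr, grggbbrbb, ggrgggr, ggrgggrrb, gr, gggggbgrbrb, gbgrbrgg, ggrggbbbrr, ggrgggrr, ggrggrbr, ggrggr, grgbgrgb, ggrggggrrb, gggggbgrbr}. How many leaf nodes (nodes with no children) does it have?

Leaves are exactly the stored words that no other stored word extends.
Those words: "gbgrbrgg", "gggggbgrbrb", "ggrggbbbrr", "ggrggggrrb", "ggrgggrrb", "ggrggrbr", "ggrrbr", "grgbgrgb", "grggbbrbb"
Leaf count: 9

9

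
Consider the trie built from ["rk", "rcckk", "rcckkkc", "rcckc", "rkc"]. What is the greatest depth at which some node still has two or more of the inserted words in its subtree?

5

Look for the deepest trie node that still has at least two words in its subtree.
e.g. "rcckk" and "rcckkkc" share the prefix "rcckk" of length 5; no pair shares a longer one.
Longest shared-prefix length: 5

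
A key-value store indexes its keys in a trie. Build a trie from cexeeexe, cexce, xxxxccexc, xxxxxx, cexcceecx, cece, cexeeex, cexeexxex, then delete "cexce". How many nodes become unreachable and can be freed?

1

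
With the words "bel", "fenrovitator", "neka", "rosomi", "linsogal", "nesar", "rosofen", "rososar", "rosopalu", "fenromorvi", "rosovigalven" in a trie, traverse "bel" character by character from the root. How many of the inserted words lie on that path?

1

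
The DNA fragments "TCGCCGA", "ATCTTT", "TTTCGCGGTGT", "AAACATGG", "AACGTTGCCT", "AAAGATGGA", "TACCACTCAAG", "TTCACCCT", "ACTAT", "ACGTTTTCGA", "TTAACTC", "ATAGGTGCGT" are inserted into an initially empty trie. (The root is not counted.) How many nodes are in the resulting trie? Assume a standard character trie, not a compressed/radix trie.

85

Insert word by word; a character creates a node only if that edge doesn't already exist:
  "TCGCCGA" → 7 new (T, C, G, C, C, G, A)
  "ATCTTT" → 6 new (A, T, C, T, T, T)
  "TTTCGCGGTGT" → prefix "T" already present; 10 new (T, T, C, G, C, G, G, T, G, T)
  "AAACATGG" → prefix "A" already present; 7 new (A, A, C, A, T, G, G)
  "AACGTTGCCT" → prefix "AA" already present; 8 new (C, G, T, T, G, C, C, T)
  "AAAGATGGA" → prefix "AAA" already present; 6 new (G, A, T, G, G, A)
  "TACCACTCAAG" → prefix "T" already present; 10 new (A, C, C, A, C, T, C, A, A, G)
  "TTCACCCT" → prefix "TT" already present; 6 new (C, A, C, C, C, T)
  "ACTAT" → prefix "A" already present; 4 new (C, T, A, T)
  "ACGTTTTCGA" → prefix "AC" already present; 8 new (G, T, T, T, T, C, G, A)
  "TTAACTC" → prefix "TT" already present; 5 new (A, A, C, T, C)
  "ATAGGTGCGT" → prefix "AT" already present; 8 new (A, G, G, T, G, C, G, T)
Total nodes = 7 + 6 + 10 + 7 + 8 + 6 + 10 + 6 + 4 + 8 + 5 + 8 = 85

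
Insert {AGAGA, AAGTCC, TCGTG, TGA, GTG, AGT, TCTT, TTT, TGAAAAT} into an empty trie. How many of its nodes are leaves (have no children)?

A leaf is a node with no children — equivalently, the end of a word that is not a proper prefix of any other stored word.
Those words: "AAGTCC", "AGAGA", "AGT", "GTG", "TCGTG", "TCTT", "TGAAAAT", "TTT"
Leaf count: 8

8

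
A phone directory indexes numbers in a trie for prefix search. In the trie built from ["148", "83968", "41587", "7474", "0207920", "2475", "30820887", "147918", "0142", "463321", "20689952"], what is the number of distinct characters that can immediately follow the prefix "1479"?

1

Walk "1479" from the root, arriving at one node.
Distinct next characters after "1479": 1.
That node has 1 child edge.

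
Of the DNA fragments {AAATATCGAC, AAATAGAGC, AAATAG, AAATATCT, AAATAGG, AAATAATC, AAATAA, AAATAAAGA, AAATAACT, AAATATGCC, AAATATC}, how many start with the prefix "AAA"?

Traverse to the node for "AAA", then collect every word in that subtree.
Matches: "AAATAA", "AAATAAAGA", "AAATAACT", "AAATAATC", "AAATAG", "AAATAGAGC", "AAATAGG", "AAATATC", "AAATATCGAC", "AAATATCT", "AAATATGCC"
Count: 11

11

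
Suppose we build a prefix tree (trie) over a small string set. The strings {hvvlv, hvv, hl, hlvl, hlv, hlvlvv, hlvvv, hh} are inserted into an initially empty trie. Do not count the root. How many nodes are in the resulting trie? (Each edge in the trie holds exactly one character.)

For each word, the new-node count is its length minus the longest prefix already in the trie:
  "hvvlv" → 5 new (h, v, v, l, v)
  "hvv" → prefix "hvv" already present; 0 new (none)
  "hl" → prefix "h" already present; 1 new (l)
  "hlvl" → prefix "hl" already present; 2 new (v, l)
  "hlv" → prefix "hlv" already present; 0 new (none)
  "hlvlvv" → prefix "hlvl" already present; 2 new (v, v)
  "hlvvv" → prefix "hlv" already present; 2 new (v, v)
  "hh" → prefix "h" already present; 1 new (h)
Total nodes = 5 + 0 + 1 + 2 + 0 + 2 + 2 + 1 = 13

13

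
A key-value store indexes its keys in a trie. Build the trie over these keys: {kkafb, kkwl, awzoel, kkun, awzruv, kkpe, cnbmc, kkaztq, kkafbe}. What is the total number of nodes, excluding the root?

29

For each word, the new-node count is its length minus the longest prefix already in the trie:
  "kkafb" → 5 new (k, k, a, f, b)
  "kkwl" → prefix "kk" already present; 2 new (w, l)
  "awzoel" → 6 new (a, w, z, o, e, l)
  "kkun" → prefix "kk" already present; 2 new (u, n)
  "awzruv" → prefix "awz" already present; 3 new (r, u, v)
  "kkpe" → prefix "kk" already present; 2 new (p, e)
  "cnbmc" → 5 new (c, n, b, m, c)
  "kkaztq" → prefix "kka" already present; 3 new (z, t, q)
  "kkafbe" → prefix "kkafb" already present; 1 new (e)
Total nodes = 5 + 2 + 6 + 2 + 3 + 2 + 5 + 3 + 1 = 29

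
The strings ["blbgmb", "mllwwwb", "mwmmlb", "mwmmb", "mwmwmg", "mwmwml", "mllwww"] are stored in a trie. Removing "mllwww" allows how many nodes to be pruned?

0

Walk "mllwww" from the leaf back toward the root, removing each node that no remaining word uses.
Every node on "mllwww" is still needed (e.g. by "mllwwwb"), so nothing is freed.
Nodes removed: 0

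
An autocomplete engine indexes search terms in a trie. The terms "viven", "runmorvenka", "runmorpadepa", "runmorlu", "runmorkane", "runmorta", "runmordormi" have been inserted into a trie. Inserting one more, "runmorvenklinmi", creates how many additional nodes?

5

Walking "runmorvenklinmi" from the root, the first 10 characters ("runmorvenk") follow existing edges; "l" is the first miss.
New nodes needed: |"runmorvenklinmi"| − 10 = 15 − 10 = 5.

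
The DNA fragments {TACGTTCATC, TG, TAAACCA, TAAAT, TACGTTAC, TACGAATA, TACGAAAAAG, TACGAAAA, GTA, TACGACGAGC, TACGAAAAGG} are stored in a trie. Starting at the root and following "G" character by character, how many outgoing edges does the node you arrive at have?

1

Walk "G" from the root, arriving at one node.
Characters that immediately follow "G" among the stored strings: {T}.
That node has 1 child edge.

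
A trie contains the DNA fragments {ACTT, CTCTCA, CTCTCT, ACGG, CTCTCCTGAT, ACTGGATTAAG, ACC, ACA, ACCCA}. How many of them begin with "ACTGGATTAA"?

Filter for entries beginning with "ACTGGATTAA":
Matches: "ACTGGATTAAG"
Count: 1

1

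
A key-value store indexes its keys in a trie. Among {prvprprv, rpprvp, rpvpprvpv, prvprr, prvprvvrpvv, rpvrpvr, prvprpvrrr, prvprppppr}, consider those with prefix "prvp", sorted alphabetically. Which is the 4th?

DFS of the "prvp" subtree visits, in order: "prvprppppr", "prvprprv", "prvprpvrrr", "prvprr", "prvprvvrpvv"
Position 4: prvprr

prvprr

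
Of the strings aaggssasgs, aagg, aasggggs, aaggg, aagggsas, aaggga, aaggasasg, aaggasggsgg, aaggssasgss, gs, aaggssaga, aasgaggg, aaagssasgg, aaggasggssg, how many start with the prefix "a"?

Filter for entries beginning with "a":
Matches: "aaagssasgg", "aagg", "aaggasasg", "aaggasggsgg", "aaggasggssg", "aaggg", "aaggga", "aagggsas", "aaggssaga", "aaggssasgs", "aaggssasgss", "aasgaggg", "aasggggs"
Count: 13

13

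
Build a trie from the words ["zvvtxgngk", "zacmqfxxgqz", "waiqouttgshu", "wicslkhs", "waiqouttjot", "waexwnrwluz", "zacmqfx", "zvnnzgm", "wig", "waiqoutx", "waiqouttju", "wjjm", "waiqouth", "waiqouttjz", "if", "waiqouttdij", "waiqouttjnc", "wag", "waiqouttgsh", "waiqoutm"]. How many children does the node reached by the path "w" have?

3

The children of the "w" node are the distinct next characters among strings starting with "w".
Distinct next characters after "w": a, i, j.
That node has 3 child edges.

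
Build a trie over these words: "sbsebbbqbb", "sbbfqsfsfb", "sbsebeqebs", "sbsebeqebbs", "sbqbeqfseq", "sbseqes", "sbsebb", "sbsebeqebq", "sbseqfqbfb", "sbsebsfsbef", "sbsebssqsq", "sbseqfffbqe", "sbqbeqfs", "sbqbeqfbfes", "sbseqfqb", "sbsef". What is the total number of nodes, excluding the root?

Trace insertions, counting only characters that open a new branch:
  "sbsebbbqbb" → 10 new (s, b, s, e, b, b, b, q, b, b)
  "sbbfqsfsfb" → prefix "sb" already present; 8 new (b, f, q, s, f, s, f, b)
  "sbsebeqebs" → prefix "sbseb" already present; 5 new (e, q, e, b, s)
  "sbsebeqebbs" → prefix "sbsebeqeb" already present; 2 new (b, s)
  "sbqbeqfseq" → prefix "sb" already present; 8 new (q, b, e, q, f, s, e, q)
  "sbseqes" → prefix "sbse" already present; 3 new (q, e, s)
  "sbsebb" → prefix "sbsebb" already present; 0 new (none)
  "sbsebeqebq" → prefix "sbsebeqeb" already present; 1 new (q)
  "sbseqfqbfb" → prefix "sbseq" already present; 5 new (f, q, b, f, b)
  "sbsebsfsbef" → prefix "sbseb" already present; 6 new (s, f, s, b, e, f)
  "sbsebssqsq" → prefix "sbsebs" already present; 4 new (s, q, s, q)
  "sbseqfffbqe" → prefix "sbseqf" already present; 5 new (f, f, b, q, e)
  "sbqbeqfs" → prefix "sbqbeqfs" already present; 0 new (none)
  "sbqbeqfbfes" → prefix "sbqbeqf" already present; 4 new (b, f, e, s)
  "sbseqfqb" → prefix "sbseqfqb" already present; 0 new (none)
  "sbsef" → prefix "sbse" already present; 1 new (f)
Total nodes = 10 + 8 + 5 + 2 + 8 + 3 + 0 + 1 + 5 + 6 + 4 + 5 + 0 + 4 + 0 + 1 = 62

62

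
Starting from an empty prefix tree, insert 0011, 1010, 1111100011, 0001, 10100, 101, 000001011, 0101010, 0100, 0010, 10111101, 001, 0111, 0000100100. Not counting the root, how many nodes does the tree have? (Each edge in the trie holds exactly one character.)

For each word, the new-node count is its length minus the longest prefix already in the trie:
  "0011" → 4 new (0, 0, 1, 1)
  "1010" → 4 new (1, 0, 1, 0)
  "1111100011" → prefix "1" already present; 9 new (1, 1, 1, 1, 0, 0, 0, 1, 1)
  "0001" → prefix "00" already present; 2 new (0, 1)
  "10100" → prefix "1010" already present; 1 new (0)
  "101" → prefix "101" already present; 0 new (none)
  "000001011" → prefix "000" already present; 6 new (0, 0, 1, 0, 1, 1)
  "0101010" → prefix "0" already present; 6 new (1, 0, 1, 0, 1, 0)
  "0100" → prefix "010" already present; 1 new (0)
  "0010" → prefix "001" already present; 1 new (0)
  "10111101" → prefix "101" already present; 5 new (1, 1, 1, 0, 1)
  "001" → prefix "001" already present; 0 new (none)
  "0111" → prefix "01" already present; 2 new (1, 1)
  "0000100100" → prefix "0000" already present; 6 new (1, 0, 0, 1, 0, 0)
Total nodes = 4 + 4 + 9 + 2 + 1 + 0 + 6 + 6 + 1 + 1 + 5 + 0 + 2 + 6 = 47

47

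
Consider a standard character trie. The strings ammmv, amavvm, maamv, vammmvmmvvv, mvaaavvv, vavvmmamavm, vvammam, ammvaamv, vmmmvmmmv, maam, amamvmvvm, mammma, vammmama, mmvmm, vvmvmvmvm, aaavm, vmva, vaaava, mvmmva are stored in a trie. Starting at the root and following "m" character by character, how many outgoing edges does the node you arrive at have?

Follow the path "m" to its node, then look at its outgoing edges.
Characters that immediately follow "m" among the stored strings: {a, m, v}.
That node has 3 child edges.

3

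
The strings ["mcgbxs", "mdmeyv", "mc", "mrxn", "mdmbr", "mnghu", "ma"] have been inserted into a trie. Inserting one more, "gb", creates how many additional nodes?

Nothing in the trie begins with "g"; the whole of "gb" is new.
2 − 0 = 2 new nodes.

2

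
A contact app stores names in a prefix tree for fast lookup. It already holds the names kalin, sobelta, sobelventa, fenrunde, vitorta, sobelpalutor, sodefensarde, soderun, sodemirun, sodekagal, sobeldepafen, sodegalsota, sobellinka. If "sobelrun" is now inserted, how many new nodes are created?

3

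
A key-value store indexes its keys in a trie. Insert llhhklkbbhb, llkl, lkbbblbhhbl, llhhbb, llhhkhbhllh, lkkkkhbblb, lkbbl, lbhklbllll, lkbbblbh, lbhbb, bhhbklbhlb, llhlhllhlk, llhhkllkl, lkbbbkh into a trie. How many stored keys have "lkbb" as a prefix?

Filter for entries beginning with "lkbb":
Matches: "lkbbbkh", "lkbbblbh", "lkbbblbhhbl", "lkbbl"
Count: 4

4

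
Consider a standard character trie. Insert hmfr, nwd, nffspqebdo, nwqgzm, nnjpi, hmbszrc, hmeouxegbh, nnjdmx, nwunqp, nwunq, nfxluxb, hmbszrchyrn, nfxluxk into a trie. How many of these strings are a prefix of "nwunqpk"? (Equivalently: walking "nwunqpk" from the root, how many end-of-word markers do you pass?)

2

Check each prefix of "nwunqpk" against the stored set — each match is an end-marker on the path.
Prefixes of the query that are stored words: "nwunq", "nwunqp"
Count: 2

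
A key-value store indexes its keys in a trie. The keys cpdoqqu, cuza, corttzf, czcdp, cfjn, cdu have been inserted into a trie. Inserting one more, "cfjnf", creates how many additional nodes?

1

"cfjn" is already a path in the trie; the remaining "f" must be added.
New nodes needed: |"cfjnf"| − 4 = 5 − 4 = 1.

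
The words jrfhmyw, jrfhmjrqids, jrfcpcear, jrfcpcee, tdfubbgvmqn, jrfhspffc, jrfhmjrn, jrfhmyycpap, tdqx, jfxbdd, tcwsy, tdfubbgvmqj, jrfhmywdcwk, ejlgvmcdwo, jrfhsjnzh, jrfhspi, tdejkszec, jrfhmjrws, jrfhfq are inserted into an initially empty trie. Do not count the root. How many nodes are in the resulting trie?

84

Count nodes per top-level branch (shared prefixes stored once):
  'e'-branch (ejlgvmcdwo): 10 nodes
  'j'-branch (jfxbdd, jrfcpcear, jrfcpcee, jrfhfq, jrfhmjrn, jrfhmjrqids, jrfhmjrws, jrfhmyw, jrfhmywdcwk, jrfhmyycpap, jrfhsjnzh, jrfhspffc, jrfhspi): 49 nodes
  't'-branch (tcwsy, tdejkszec, tdfubbgvmqj, tdfubbgvmqn, tdqx): 25 nodes
Sum: 84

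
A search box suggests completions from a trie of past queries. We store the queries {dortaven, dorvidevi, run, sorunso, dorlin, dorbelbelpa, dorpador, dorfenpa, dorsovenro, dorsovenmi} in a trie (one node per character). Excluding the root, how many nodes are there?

54

Insert word by word; a character creates a node only if that edge doesn't already exist:
  "dortaven" → 8 new (d, o, r, t, a, v, e, n)
  "dorvidevi" → prefix "dor" already present; 6 new (v, i, d, e, v, i)
  "run" → 3 new (r, u, n)
  "sorunso" → 7 new (s, o, r, u, n, s, o)
  "dorlin" → prefix "dor" already present; 3 new (l, i, n)
  "dorbelbelpa" → prefix "dor" already present; 8 new (b, e, l, b, e, l, p, a)
  "dorpador" → prefix "dor" already present; 5 new (p, a, d, o, r)
  "dorfenpa" → prefix "dor" already present; 5 new (f, e, n, p, a)
  "dorsovenro" → prefix "dor" already present; 7 new (s, o, v, e, n, r, o)
  "dorsovenmi" → prefix "dorsoven" already present; 2 new (m, i)
Total nodes = 8 + 6 + 3 + 7 + 3 + 8 + 5 + 5 + 7 + 2 = 54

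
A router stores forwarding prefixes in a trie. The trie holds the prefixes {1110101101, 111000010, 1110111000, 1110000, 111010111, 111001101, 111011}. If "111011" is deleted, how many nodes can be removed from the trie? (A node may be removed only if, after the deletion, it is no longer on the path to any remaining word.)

A node on "111011"'s path can go only if nothing else ends at it or branches off below it.
Every node on "111011" is still needed (e.g. by "1110111000"), so nothing is freed.
Nodes removed: 0

0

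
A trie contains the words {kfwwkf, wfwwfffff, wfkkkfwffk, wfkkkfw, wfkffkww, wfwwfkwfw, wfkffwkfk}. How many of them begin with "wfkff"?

Filter for entries beginning with "wfkff":
Words under "wfkff": wfkffkww, wfkffwkfk
Count: 2

2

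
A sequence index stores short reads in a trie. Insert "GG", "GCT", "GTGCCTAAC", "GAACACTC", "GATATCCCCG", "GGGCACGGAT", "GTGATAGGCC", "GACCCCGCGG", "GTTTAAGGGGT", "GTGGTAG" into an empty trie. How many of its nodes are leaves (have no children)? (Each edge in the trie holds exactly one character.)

Leaves are exactly the stored words that no other stored word extends.
Those words: "GAACACTC", "GACCCCGCGG", "GATATCCCCG", "GCT", "GGGCACGGAT", "GTGATAGGCC", "GTGCCTAAC", "GTGGTAG", "GTTTAAGGGGT"
Leaf count: 9

9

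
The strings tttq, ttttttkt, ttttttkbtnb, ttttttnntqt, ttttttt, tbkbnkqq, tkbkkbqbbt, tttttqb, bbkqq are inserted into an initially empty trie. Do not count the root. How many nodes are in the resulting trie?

42

Trace insertions, counting only characters that open a new branch:
  "tttq" → 4 new (t, t, t, q)
  "ttttttkt" → prefix "ttt" already present; 5 new (t, t, t, k, t)
  "ttttttkbtnb" → prefix "ttttttk" already present; 4 new (b, t, n, b)
  "ttttttnntqt" → prefix "tttttt" already present; 5 new (n, n, t, q, t)
  "ttttttt" → prefix "tttttt" already present; 1 new (t)
  "tbkbnkqq" → prefix "t" already present; 7 new (b, k, b, n, k, q, q)
  "tkbkkbqbbt" → prefix "t" already present; 9 new (k, b, k, k, b, q, b, b, t)
  "tttttqb" → prefix "ttttt" already present; 2 new (q, b)
  "bbkqq" → 5 new (b, b, k, q, q)
Total nodes = 4 + 5 + 4 + 5 + 1 + 7 + 9 + 2 + 5 = 42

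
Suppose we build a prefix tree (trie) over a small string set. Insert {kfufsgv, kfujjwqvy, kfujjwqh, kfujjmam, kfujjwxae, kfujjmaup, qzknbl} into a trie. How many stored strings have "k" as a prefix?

Traverse to the node for "k", then collect every word in that subtree.
Words under "k": kfufsgv, kfujjmam, kfujjmaup, kfujjwqh, kfujjwqvy, kfujjwxae
Count: 6

6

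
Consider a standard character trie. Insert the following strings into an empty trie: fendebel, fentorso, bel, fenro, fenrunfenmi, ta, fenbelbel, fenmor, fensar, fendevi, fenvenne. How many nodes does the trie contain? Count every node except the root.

For each word, the new-node count is its length minus the longest prefix already in the trie:
  "fendebel" → 8 new (f, e, n, d, e, b, e, l)
  "fentorso" → prefix "fen" already present; 5 new (t, o, r, s, o)
  "bel" → 3 new (b, e, l)
  "fenro" → prefix "fen" already present; 2 new (r, o)
  "fenrunfenmi" → prefix "fenr" already present; 7 new (u, n, f, e, n, m, i)
  "ta" → 2 new (t, a)
  "fenbelbel" → prefix "fen" already present; 6 new (b, e, l, b, e, l)
  "fenmor" → prefix "fen" already present; 3 new (m, o, r)
  "fensar" → prefix "fen" already present; 3 new (s, a, r)
  "fendevi" → prefix "fende" already present; 2 new (v, i)
  "fenvenne" → prefix "fen" already present; 5 new (v, e, n, n, e)
Total nodes = 8 + 5 + 3 + 2 + 7 + 2 + 6 + 3 + 3 + 2 + 5 = 46

46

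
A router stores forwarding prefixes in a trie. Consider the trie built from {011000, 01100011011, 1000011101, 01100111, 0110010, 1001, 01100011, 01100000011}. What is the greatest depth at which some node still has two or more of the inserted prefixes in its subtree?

The deepest shared node is where two words last agree before diverging.
e.g. "01100011" and "01100011011" share the prefix "01100011" of length 8; no pair shares a longer one.
Longest shared-prefix length: 8

8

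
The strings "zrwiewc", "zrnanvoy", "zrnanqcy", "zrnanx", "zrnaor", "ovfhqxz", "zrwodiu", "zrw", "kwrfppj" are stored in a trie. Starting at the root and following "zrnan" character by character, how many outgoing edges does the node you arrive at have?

Follow the path "zrnan" to its node, then look at its outgoing edges.
Characters that immediately follow "zrnan" among the stored strings: {q, v, x}.
That node has 3 child edges.

3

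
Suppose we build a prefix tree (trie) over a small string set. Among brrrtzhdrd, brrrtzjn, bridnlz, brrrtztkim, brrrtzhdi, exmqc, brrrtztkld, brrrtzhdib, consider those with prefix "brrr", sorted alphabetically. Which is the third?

brrrtzhdrd

Words with prefix "brrr", in lexicographic order: "brrrtzhdi", "brrrtzhdib", "brrrtzhdrd", "brrrtzjn", "brrrtztkim", "brrrtztkld"
The 3rd is brrrtzhdrd.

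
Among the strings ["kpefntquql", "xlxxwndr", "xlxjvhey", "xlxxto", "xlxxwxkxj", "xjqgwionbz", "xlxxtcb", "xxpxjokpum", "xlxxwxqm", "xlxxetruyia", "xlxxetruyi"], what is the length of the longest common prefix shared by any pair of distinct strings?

Equivalently: take the maximum, over all pairs, of their longest common prefix length.
"xlxxetruyi" and "xlxxetruyia" agree on "xlxxetruyi" (10 characters) before diverging; nothing deeper is shared.
Longest shared-prefix length: 10

10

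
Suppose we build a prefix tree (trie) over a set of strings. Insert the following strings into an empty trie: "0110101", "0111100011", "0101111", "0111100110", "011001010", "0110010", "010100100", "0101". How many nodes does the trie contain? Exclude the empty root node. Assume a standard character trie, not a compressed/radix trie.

32

Trie structure (* marks end of a word):
(root)
└─ 0
   └─ 1
      ├─ 0
      │  └─ 1 *
      │     ├─ 0
      │     │  └─ 0
      │     │     └─ 1
      │     │        └─ 0
      │     │           └─ 0 *
      │     └─ 1
      │        └─ 1
      │           └─ 1 *
      └─ 1
         ├─ 0
         │  ├─ 0
         │  │  └─ 1
         │  │     └─ 0 *
         │  │        └─ 1
         │  │           └─ 0 *
         │  └─ 1
         │     └─ 0
         │        └─ 1 *
         └─ 1
            └─ 1
               └─ 0
                  └─ 0
                     ├─ 0
                     │  └─ 1
                     │     └─ 1 *
                     └─ 1
                        └─ 1
                           └─ 0 *
Counting every labelled node above: 32.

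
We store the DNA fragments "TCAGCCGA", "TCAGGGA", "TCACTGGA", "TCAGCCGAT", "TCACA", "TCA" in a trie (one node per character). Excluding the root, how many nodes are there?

18

Count nodes per top-level branch (shared prefixes stored once):
  'T'-branch (TCA, TCACA, TCACTGGA, TCAGCCGA, TCAGCCGAT, TCAGGGA): 18 nodes
Sum: 18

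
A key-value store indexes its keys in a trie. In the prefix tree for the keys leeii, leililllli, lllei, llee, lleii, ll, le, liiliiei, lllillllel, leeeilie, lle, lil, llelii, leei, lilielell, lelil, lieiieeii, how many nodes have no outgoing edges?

A leaf is a node with no children — equivalently, the end of a word that is not a proper prefix of any other stored word.
Those words: "leeeilie", "leeii", "leililllli", "lelil", "lieiieeii", "liiliiei", "lilielell", "llee", "lleii", "llelii", "lllei", "lllillllel"
Leaf count: 12

12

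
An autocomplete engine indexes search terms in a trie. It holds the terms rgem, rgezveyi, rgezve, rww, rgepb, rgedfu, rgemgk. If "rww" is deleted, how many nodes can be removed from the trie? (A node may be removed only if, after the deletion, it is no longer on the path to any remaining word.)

A node on "rww"'s path can go only if nothing else ends at it or branches off below it.
The suffix "ww" (2 nodes) is used only by "rww"; the node for "r" still has the child "g", so pruning stops there.
Nodes removed: 2

2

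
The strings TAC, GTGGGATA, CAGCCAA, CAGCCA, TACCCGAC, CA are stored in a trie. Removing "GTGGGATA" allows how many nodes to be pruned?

8

After clearing the end-marker at "GTGGGATA", prune upward until reaching a node still needed by another word.
No other word shares any prefix with "GTGGGATA", so all 8 of its nodes go.
Nodes removed: 8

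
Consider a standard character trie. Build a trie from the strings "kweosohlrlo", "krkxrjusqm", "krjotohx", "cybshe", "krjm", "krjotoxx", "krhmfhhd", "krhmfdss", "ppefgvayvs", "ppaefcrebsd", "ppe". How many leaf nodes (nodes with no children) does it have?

10

A leaf is a node with no children — equivalently, the end of a word that is not a proper prefix of any other stored word.
Those words: "cybshe", "krhmfdss", "krhmfhhd", "krjm", "krjotohx", "krjotoxx", "krkxrjusqm", "kweosohlrlo", "ppaefcrebsd", "ppefgvayvs"
Leaf count: 10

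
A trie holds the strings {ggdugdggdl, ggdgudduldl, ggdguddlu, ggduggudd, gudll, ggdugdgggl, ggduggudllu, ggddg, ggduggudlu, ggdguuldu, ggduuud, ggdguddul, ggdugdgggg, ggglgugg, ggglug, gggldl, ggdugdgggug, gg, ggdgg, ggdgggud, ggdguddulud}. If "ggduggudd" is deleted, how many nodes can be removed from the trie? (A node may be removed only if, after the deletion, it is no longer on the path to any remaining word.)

Walk "ggduggudd" from the leaf back toward the root, removing each node that no remaining word uses.
The suffix "d" (1 node) is used only by "ggduggudd"; the node for "ggduggud" still has the child "l", so pruning stops there.
Nodes removed: 1

1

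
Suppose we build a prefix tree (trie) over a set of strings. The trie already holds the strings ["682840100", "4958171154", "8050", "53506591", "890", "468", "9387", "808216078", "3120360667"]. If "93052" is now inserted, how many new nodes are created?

Walking "93052" from the root, the first 2 characters ("93") follow existing edges; "0" is the first miss.
Each of the 3 remaining characters creates one node.

3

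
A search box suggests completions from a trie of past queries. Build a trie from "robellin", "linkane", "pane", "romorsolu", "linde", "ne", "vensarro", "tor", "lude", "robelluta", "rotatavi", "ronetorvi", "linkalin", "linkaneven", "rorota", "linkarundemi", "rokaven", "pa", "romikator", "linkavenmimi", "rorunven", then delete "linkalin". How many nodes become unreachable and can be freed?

Walk "linkalin" from the leaf back toward the root, removing each node that no remaining word uses.
The suffix "lin" (3 nodes) is used only by "linkalin"; the node for "linka" still has the child "n", so pruning stops there.
Nodes removed: 3

3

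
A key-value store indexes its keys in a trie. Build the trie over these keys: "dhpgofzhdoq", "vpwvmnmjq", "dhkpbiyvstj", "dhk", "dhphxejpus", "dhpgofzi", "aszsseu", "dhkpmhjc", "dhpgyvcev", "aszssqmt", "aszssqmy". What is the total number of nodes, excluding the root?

57

Insert word by word; a character creates a node only if that edge doesn't already exist:
  "dhpgofzhdoq" → 11 new (d, h, p, g, o, f, z, h, d, o, q)
  "vpwvmnmjq" → 9 new (v, p, w, v, m, n, m, j, q)
  "dhkpbiyvstj" → prefix "dh" already present; 9 new (k, p, b, i, y, v, s, t, j)
  "dhk" → prefix "dhk" already present; 0 new (none)
  "dhphxejpus" → prefix "dhp" already present; 7 new (h, x, e, j, p, u, s)
  "dhpgofzi" → prefix "dhpgofz" already present; 1 new (i)
  "aszsseu" → 7 new (a, s, z, s, s, e, u)
  "dhkpmhjc" → prefix "dhkp" already present; 4 new (m, h, j, c)
  "dhpgyvcev" → prefix "dhpg" already present; 5 new (y, v, c, e, v)
  "aszssqmt" → prefix "aszss" already present; 3 new (q, m, t)
  "aszssqmy" → prefix "aszssqm" already present; 1 new (y)
Total nodes = 11 + 9 + 9 + 0 + 7 + 1 + 7 + 4 + 5 + 3 + 1 = 57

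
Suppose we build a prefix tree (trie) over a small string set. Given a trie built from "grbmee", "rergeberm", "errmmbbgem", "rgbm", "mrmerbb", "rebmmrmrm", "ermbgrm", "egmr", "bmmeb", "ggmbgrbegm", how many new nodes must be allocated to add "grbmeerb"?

2

The longest prefix of "grbmeerb" already in the trie is "grbmee" (length 6).
Each of the 2 remaining characters creates one node.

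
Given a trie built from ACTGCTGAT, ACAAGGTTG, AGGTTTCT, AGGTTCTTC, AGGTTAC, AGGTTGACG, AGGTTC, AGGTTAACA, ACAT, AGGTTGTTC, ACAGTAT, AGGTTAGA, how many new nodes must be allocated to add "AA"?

1

Walking "AA" from the root, the first 1 characters ("A") follow existing edges; "A" is the first miss.
New nodes needed: |"AA"| − 1 = 2 − 1 = 1.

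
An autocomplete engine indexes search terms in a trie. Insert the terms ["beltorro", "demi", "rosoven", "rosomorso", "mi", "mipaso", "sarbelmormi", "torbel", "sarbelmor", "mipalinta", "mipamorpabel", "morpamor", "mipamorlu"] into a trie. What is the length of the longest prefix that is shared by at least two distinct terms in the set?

9

Equivalently: take the maximum, over all pairs, of their longest common prefix length.
"sarbelmor" and "sarbelmormi" agree on "sarbelmor" (9 characters) before diverging; nothing deeper is shared.
Longest shared-prefix length: 9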